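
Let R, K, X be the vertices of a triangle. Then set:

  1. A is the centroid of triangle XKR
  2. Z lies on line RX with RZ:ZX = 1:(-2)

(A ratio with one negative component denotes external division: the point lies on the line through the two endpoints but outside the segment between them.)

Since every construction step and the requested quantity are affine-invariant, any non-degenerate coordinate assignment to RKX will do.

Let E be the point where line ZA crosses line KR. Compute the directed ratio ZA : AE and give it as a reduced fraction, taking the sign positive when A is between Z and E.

Assign R = (0, 0), K = (1, 0), X = (0, 1) — the answer is frame-independent, so this choice is without loss of generality.
1. A is the centroid of triangle XKR ⇒ A = (1/3, 1/3)
2. Z lies on line RX with RZ:ZX = 1:(-2) ⇒ Z = (0, -1)
line ZA meets KR at E = (1/4, 0)
A = Z + t·(E−Z) with t = 4/3, so ZA:AE = 4/3:-1/3

ZA:AE = -4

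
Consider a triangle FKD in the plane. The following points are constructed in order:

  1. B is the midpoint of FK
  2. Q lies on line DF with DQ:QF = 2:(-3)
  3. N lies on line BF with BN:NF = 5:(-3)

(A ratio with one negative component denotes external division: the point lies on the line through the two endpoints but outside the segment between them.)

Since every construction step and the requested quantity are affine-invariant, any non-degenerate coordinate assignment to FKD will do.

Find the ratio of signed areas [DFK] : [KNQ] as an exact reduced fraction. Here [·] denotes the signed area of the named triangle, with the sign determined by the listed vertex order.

[DFK]:[KNQ] = -4/21

Assign F = (0, 0), K = (1, 0), D = (0, 1) — the answer is frame-independent, so this choice is without loss of generality.
1. B is the midpoint of FK ⇒ B = (1/2, 0)
2. Q lies on line DF with DQ:QF = 2:(-3) ⇒ Q = (0, 3)
3. N lies on line BF with BN:NF = 5:(-3) ⇒ N = (-3/4, 0)
2·[DFK] = 1, 2·[KNQ] = -21/4
[DFK]:[KNQ] = 1:-21/4 = -4/21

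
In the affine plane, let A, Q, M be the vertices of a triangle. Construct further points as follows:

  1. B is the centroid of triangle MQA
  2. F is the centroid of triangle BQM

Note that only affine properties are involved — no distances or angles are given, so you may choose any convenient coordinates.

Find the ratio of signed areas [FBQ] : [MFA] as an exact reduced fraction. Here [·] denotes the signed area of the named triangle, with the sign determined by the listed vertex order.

[FBQ]:[MFA] = -1/4

Choose coordinates A = (0, 0), Q = (1, 0), M = (0, 1).
1. B is the centroid of triangle MQA ⇒ B = (1/3, 1/3)
2. F is the centroid of triangle BQM ⇒ F = (4/9, 4/9)
2·[FBQ] = 1/9, 2·[MFA] = -4/9
[FBQ]:[MFA] = 1/9:-4/9 = -1/4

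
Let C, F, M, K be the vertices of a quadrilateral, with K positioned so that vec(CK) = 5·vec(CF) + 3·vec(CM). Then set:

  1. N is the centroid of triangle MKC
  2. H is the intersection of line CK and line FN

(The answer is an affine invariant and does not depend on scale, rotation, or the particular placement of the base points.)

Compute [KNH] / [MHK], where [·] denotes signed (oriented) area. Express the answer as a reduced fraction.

Choose coordinates C = (0, 0), F = (1, 0), M = (0, 1), K = (5, 3).
1. N is the centroid of triangle MKC ⇒ N = (5/3, 4/3)
2. H is the intersection of line CK and line FN ⇒ H = (10/7, 6/7)
2·[KNH] = 25/21, 2·[MHK] = 25/7
[KNH]:[MHK] = 25/21:25/7 = 1/3

[KNH]:[MHK] = 1/3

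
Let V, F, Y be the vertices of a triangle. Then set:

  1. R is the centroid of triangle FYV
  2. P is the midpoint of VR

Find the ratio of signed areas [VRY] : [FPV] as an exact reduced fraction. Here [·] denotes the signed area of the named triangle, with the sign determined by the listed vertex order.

Set V = (0, 0), F = (1, 0), Y = (0, 1); any affine frame gives the same invariant.
1. R is the centroid of triangle FYV ⇒ R = (1/3, 1/3)
2. P is the midpoint of VR ⇒ P = (1/6, 1/6)
2·[VRY] = 1/3, 2·[FPV] = 1/6
[VRY]:[FPV] = 1/3:1/6 = 2

[VRY]:[FPV] = 2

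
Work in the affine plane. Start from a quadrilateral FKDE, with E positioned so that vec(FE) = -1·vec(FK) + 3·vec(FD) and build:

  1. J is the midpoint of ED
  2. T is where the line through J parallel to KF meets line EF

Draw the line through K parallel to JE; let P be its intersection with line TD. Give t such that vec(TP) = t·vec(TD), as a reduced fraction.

t = 4

Set F = (0, 0), K = (1, 0), D = (0, 1), E = (-1, 3); any affine frame gives the same invariant.
1. J is the midpoint of ED ⇒ J = (-1/2, 2)
2. T is where the line through J parallel to KF meets line EF ⇒ T = (-2/3, 2)
through K parallel to JE: direction (-1/2, 1); meets TD at P = (2, -2)
P = T + t·(D−T) with t = 4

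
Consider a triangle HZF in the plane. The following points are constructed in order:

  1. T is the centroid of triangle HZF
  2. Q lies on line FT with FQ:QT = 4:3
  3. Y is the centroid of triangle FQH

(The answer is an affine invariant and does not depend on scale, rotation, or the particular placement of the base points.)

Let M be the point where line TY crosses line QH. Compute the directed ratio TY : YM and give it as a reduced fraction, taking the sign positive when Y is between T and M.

Assign H = (0, 0), Z = (1, 0), F = (0, 1) — the answer is frame-independent, so this choice is without loss of generality.
1. T is the centroid of triangle HZF ⇒ T = (1/3, 1/3)
2. Q lies on line FT with FQ:QT = 4:3 ⇒ Q = (4/21, 13/21)
3. Y is the centroid of triangle FQH ⇒ Y = (4/63, 34/63)
line TY meets QH at M = (40/273, 10/21)
Y = T + t·(M−T) with t = 13/9, so TY:YM = 13/9:-4/9

TY:YM = -13/4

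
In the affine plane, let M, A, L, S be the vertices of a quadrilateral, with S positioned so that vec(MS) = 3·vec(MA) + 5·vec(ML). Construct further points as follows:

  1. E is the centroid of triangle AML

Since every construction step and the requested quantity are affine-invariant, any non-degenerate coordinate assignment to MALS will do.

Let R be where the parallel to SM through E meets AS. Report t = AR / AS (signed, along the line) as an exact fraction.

Set M = (0, 0), A = (1, 0), L = (0, 1), S = (3, 5); any affine frame gives the same invariant.
1. E is the centroid of triangle AML ⇒ E = (1/3, 1/3)
through E parallel to SM: direction (-3, -5); meets AS at R = (41/15, 13/3)
R = A + t·(S−A) with t = 13/15

t = 13/15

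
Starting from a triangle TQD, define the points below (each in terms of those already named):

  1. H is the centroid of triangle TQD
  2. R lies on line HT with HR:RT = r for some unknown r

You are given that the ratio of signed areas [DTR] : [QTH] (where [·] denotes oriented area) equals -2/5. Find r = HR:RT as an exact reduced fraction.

r = 3/2

Set T = (0, 0), Q = (1, 0), D = (0, 1); any affine frame gives the same invariant.
1. H is the centroid of triangle TQD ⇒ H = (1/3, 1/3)
2. With HR:RT = r, write λ = r/(r+1) so R = H + λ·(T−H); R is affine-linear in λ
Every point depending on R is an affine combination of R and λ-independent points, so each such coordinate is linear in λ; the λ² term in each signed area is a multiple of (T−H)×(T−H) = 0, so 2·[DTR] and 2·[QTH] are each linear in λ. Evaluating at λ=0 and λ=1:
  2·[DTR] = -1/3·λ + 1/3,   2·[QTH] = -1/3
So [DTR]:[QTH] = (-1/3·λ + 1/3) / (-1/3). Setting this equal to -2/5:
  -1/3·λ + 1/3 = -2/5·(-1/3)  ⇒  λ = 3/5
Then r = λ/(1−λ) = (3/5)/(2/5) = 3/2. Check: with r = 3/2, R = (2/15, 2/15) and [DTR]:[QTH] = -2/5 as required.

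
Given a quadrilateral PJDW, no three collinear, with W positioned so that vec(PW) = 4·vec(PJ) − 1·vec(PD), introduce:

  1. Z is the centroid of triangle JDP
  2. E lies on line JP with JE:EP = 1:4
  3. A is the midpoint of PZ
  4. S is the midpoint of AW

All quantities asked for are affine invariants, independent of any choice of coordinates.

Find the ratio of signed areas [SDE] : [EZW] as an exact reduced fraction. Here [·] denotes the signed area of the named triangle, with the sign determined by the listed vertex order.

Assign P = (0, 0), J = (1, 0), D = (0, 1), W = (4, -1) — the answer is frame-independent, so this choice is without loss of generality.
1. Z is the centroid of triangle JDP ⇒ Z = (1/3, 1/3)
2. E lies on line JP with JE:EP = 1:4 ⇒ E = (4/5, 0)
3. A is the midpoint of PZ ⇒ A = (1/6, 1/6)
4. S is the midpoint of AW ⇒ S = (25/12, -5/12)
2·[SDE] = 19/20, 2·[EZW] = -3/5
[SDE]:[EZW] = 19/20:-3/5 = -19/12

[SDE]:[EZW] = -19/12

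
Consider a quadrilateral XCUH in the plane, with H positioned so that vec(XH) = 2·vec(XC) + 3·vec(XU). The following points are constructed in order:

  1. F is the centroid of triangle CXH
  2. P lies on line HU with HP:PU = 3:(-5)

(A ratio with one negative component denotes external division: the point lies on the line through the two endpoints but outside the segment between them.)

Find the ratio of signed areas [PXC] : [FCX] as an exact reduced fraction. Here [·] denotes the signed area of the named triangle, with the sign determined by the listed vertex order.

[PXC]:[FCX] = -6

Choose coordinates X = (0, 0), C = (1, 0), U = (0, 1), H = (2, 3).
1. F is the centroid of triangle CXH ⇒ F = (1, 1)
2. P lies on line HU with HP:PU = 3:(-5) ⇒ P = (5, 6)
2·[PXC] = 6, 2·[FCX] = -1
[PXC]:[FCX] = 6:-1 = -6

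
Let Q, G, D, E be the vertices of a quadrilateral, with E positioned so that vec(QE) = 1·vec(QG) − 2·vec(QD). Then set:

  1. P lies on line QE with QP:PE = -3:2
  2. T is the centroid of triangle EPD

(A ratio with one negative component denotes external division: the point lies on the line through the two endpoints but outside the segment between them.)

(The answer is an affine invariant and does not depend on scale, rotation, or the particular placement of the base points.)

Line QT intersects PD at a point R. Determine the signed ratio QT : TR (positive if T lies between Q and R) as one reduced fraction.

QT:TR = 7/2

Work in coordinates with Q = (0, 0), G = (1, 0), D = (0, 1), E = (1, -2).
1. P lies on line QE with QP:PE = -3:2 ⇒ P = (3, -6)
2. T is the centroid of triangle EPD ⇒ T = (4/3, -7/3)
line QT meets PD at R = (12/7, -3)
T = Q + t·(R−Q) with t = 7/9, so QT:TR = 7/9:2/9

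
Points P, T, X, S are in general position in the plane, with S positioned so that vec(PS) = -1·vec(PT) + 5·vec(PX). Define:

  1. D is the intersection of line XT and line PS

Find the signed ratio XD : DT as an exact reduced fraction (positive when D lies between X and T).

XD:DT = -1/5

Assign P = (0, 0), T = (1, 0), X = (0, 1), S = (-1, 5) — the answer is frame-independent, so this choice is without loss of generality.
1. D is the intersection of line XT and line PS ⇒ D = (-1/4, 5/4)
D = X + t·(T−X) with t = -1/4, so XD:DT = t:(1−t) = -1/4:5/4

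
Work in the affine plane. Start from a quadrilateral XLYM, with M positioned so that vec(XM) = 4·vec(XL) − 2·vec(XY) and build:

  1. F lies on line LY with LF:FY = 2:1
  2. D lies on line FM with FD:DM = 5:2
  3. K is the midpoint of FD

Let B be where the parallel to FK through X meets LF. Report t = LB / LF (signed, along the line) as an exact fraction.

Work in coordinates with X = (0, 0), L = (1, 0), Y = (0, 1), M = (4, -2).
1. F lies on line LY with LF:FY = 2:1 ⇒ F = (1/3, 2/3)
2. D lies on line FM with FD:DM = 5:2 ⇒ D = (62/21, -26/21)
3. K is the midpoint of FD ⇒ K = (23/14, -2/7)
through X parallel to FK: direction (55/42, -20/21); meets LF at B = (11/3, -8/3)
B = L + t·(F−L) with t = -4

t = -4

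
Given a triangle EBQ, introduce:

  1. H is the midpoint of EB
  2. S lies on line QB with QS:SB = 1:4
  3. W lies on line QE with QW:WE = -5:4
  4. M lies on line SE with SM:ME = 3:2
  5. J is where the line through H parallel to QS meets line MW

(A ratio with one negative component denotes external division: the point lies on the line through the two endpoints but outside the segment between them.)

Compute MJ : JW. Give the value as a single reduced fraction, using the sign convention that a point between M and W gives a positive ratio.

Set E = (0, 0), B = (1, 0), Q = (0, 1); any affine frame gives the same invariant.
1. H is the midpoint of EB ⇒ H = (1/2, 0)
2. S lies on line QB with QS:SB = 1:4 ⇒ S = (1/5, 4/5)
3. W lies on line QE with QW:WE = -5:4 ⇒ W = (0, -4)
4. M lies on line SE with SM:ME = 3:2 ⇒ M = (2/25, 8/25)
5. J is where the line through H parallel to QS meets line MW ⇒ J = (9/110, 23/55)
J = M + t·(W−M) with t = -1/44, so MJ:JW = t:(1−t) = -1/44:45/44

MJ:JW = -1/45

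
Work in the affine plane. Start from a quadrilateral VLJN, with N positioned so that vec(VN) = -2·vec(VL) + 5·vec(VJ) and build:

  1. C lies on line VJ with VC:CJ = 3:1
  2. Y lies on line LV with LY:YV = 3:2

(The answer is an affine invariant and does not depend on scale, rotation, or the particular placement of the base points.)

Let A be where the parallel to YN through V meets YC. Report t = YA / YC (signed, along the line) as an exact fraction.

Assign V = (0, 0), L = (1, 0), J = (0, 1), N = (-2, 5) — the answer is frame-independent, so this choice is without loss of generality.
1. C lies on line VJ with VC:CJ = 3:1 ⇒ C = (0, 3/4)
2. Y lies on line LV with LY:YV = 3:2 ⇒ Y = (2/5, 0)
through V parallel to YN: direction (-12/5, 5); meets YC at A = (-18/5, 15/2)
A = Y + t·(C−Y) with t = 10

t = 10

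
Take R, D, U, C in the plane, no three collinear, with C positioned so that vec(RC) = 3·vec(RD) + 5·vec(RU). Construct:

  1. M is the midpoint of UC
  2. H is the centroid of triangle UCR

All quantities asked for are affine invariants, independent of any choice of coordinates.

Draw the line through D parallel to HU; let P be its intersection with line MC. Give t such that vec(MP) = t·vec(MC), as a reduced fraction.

Work in coordinates with R = (0, 0), D = (1, 0), U = (0, 1), C = (3, 5).
1. M is the midpoint of UC ⇒ M = (3/2, 3)
2. H is the centroid of triangle UCR ⇒ H = (1, 2)
through D parallel to HU: direction (-1, -1); meets MC at P = (-6, -7)
P = M + t·(C−M) with t = -5

t = -5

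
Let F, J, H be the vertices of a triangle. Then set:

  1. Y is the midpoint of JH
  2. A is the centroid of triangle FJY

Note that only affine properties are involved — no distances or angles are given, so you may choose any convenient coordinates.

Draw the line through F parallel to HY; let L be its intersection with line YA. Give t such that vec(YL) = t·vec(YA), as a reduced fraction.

t = 3

Set F = (0, 0), J = (1, 0), H = (0, 1); any affine frame gives the same invariant.
1. Y is the midpoint of JH ⇒ Y = (1/2, 1/2)
2. A is the centroid of triangle FJY ⇒ A = (1/2, 1/6)
through F parallel to HY: direction (1/2, -1/2); meets YA at L = (1/2, -1/2)
L = Y + t·(A−Y) with t = 3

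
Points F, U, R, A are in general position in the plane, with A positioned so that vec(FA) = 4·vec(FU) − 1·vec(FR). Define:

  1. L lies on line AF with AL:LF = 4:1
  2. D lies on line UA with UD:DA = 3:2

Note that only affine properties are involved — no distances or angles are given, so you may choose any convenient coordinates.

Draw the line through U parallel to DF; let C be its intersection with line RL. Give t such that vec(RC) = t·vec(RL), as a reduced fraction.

t = 55/72

Work in coordinates with F = (0, 0), U = (1, 0), R = (0, 1), A = (4, -1).
1. L lies on line AF with AL:LF = 4:1 ⇒ L = (4/5, -1/5)
2. D lies on line UA with UD:DA = 3:2 ⇒ D = (14/5, -3/5)
through U parallel to DF: direction (-14/5, 3/5); meets RL at C = (11/18, 1/12)
C = R + t·(L−R) with t = 55/72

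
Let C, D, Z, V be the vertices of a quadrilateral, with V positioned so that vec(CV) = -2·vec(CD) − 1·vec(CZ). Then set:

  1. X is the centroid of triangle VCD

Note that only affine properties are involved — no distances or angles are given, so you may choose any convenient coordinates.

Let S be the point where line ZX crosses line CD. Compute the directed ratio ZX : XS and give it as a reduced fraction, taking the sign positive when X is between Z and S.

ZX:XS = -4

Work in coordinates with C = (0, 0), D = (1, 0), Z = (0, 1), V = (-2, -1).
1. X is the centroid of triangle VCD ⇒ X = (-1/3, -1/3)
line ZX meets CD at S = (-1/4, 0)
X = Z + t·(S−Z) with t = 4/3, so ZX:XS = 4/3:-1/3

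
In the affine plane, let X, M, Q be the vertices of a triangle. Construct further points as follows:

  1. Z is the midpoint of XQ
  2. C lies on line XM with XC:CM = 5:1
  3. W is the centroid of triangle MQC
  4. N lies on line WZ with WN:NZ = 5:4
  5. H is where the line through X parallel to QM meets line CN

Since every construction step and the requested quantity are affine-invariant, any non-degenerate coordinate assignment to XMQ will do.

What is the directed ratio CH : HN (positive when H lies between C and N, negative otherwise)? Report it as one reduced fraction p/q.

Choose coordinates X = (0, 0), M = (1, 0), Q = (0, 1).
1. Z is the midpoint of XQ ⇒ Z = (0, 1/2)
2. C lies on line XM with XC:CM = 5:1 ⇒ C = (5/6, 0)
3. W is the centroid of triangle MQC ⇒ W = (11/18, 1/3)
4. N lies on line WZ with WN:NZ = 5:4 ⇒ N = (22/81, 23/54)
5. H is where the line through X parallel to QM meets line CN ⇒ H = (-115/44, 115/44)
H = C + t·(N−C) with t = 135/22, so CH:HN = t:(1−t) = 135/22:-113/22

CH:HN = -135/113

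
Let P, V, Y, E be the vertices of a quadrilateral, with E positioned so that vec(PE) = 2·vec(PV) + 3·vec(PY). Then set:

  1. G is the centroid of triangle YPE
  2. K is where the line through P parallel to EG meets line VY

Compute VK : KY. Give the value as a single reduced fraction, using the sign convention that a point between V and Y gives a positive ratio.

Work in coordinates with P = (0, 0), V = (1, 0), Y = (0, 1), E = (2, 3).
1. G is the centroid of triangle YPE ⇒ G = (2/3, 4/3)
2. K is where the line through P parallel to EG meets line VY ⇒ K = (4/9, 5/9)
K = V + t·(Y−V) with t = 5/9, so VK:KY = t:(1−t) = 5/9:4/9

VK:KY = 5/4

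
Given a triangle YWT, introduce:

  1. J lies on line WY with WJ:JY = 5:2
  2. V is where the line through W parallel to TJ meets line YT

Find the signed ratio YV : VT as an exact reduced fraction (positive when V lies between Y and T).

Work in coordinates with Y = (0, 0), W = (1, 0), T = (0, 1).
1. J lies on line WY with WJ:JY = 5:2 ⇒ J = (2/7, 0)
2. V is where the line through W parallel to TJ meets line YT ⇒ V = (0, 7/2)
V = Y + t·(T−Y) with t = 7/2, so YV:VT = t:(1−t) = 7/2:-5/2

YV:VT = -7/5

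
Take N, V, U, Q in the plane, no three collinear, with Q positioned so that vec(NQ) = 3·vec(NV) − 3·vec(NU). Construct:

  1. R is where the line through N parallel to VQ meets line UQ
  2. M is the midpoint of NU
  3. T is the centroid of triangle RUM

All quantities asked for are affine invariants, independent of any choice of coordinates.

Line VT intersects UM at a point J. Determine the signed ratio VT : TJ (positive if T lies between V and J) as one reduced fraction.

VT:TJ = -3/2

Assign N = (0, 0), V = (1, 0), U = (0, 1), Q = (3, -3) — the answer is frame-independent, so this choice is without loss of generality.
1. R is where the line through N parallel to VQ meets line UQ ⇒ R = (-6, 9)
2. M is the midpoint of NU ⇒ M = (0, 1/2)
3. T is the centroid of triangle RUM ⇒ T = (-2, 7/2)
line VT meets UM at J = (0, 7/6)
T = V + t·(J−V) with t = 3, so VT:TJ = 3:-2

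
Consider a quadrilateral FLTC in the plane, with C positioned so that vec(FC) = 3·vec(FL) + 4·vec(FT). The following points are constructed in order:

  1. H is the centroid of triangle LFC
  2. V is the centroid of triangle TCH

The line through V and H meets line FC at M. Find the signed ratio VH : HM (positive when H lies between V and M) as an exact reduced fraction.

Set F = (0, 0), L = (1, 0), T = (0, 1), C = (3, 4); any affine frame gives the same invariant.
1. H is the centroid of triangle LFC ⇒ H = (4/3, 4/3)
2. V is the centroid of triangle TCH ⇒ V = (13/9, 19/9)
line VH meets FC at M = (24/17, 32/17)
H = V + t·(M−V) with t = 17/5, so VH:HM = 17/5:-12/5

VH:HM = -17/12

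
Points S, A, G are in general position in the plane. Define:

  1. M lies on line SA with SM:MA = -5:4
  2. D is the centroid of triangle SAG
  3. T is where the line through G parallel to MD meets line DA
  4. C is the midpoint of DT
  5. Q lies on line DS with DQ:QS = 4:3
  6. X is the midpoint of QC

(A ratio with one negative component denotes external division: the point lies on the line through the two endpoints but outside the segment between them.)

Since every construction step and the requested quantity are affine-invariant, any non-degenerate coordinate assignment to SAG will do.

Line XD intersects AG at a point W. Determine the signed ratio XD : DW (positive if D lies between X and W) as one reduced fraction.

Work in coordinates with S = (0, 0), A = (1, 0), G = (0, 1).
1. M lies on line SA with SM:MA = -5:4 ⇒ M = (5, 0)
2. D is the centroid of triangle SAG ⇒ D = (1/3, 1/3)
3. T is where the line through G parallel to MD meets line DA ⇒ T = (-7/6, 13/12)
4. C is the midpoint of DT ⇒ C = (-5/12, 17/24)
5. Q lies on line DS with DQ:QS = 4:3 ⇒ Q = (1/7, 1/7)
6. X is the midpoint of QC ⇒ X = (-23/168, 143/336)
line XD meets AG at W = (95/127, 32/127)
D = X + t·(W−X) with t = 127/239, so XD:DW = 127/239:112/239

XD:DW = 127/112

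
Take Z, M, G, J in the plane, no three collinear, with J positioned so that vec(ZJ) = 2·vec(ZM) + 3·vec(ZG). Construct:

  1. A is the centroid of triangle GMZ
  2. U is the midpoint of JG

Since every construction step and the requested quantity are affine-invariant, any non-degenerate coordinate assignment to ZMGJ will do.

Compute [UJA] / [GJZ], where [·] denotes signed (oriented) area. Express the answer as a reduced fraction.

[UJA]:[GJZ] = 1/2

Set Z = (0, 0), M = (1, 0), G = (0, 1), J = (2, 3); any affine frame gives the same invariant.
1. A is the centroid of triangle GMZ ⇒ A = (1/3, 1/3)
2. U is the midpoint of JG ⇒ U = (1, 2)
2·[UJA] = -1, 2·[GJZ] = -2
[UJA]:[GJZ] = -1:-2 = 1/2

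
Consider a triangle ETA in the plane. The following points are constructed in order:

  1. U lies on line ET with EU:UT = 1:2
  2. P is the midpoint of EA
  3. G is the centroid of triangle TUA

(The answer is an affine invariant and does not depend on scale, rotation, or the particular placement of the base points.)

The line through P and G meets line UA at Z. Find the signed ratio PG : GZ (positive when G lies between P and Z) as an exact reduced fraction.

Work in coordinates with E = (0, 0), T = (1, 0), A = (0, 1).
1. U lies on line ET with EU:UT = 1:2 ⇒ U = (1/3, 0)
2. P is the midpoint of EA ⇒ P = (0, 1/2)
3. G is the centroid of triangle TUA ⇒ G = (4/9, 1/3)
line PG meets UA at Z = (4/21, 3/7)
G = P + t·(Z−P) with t = 7/3, so PG:GZ = 7/3:-4/3

PG:GZ = -7/4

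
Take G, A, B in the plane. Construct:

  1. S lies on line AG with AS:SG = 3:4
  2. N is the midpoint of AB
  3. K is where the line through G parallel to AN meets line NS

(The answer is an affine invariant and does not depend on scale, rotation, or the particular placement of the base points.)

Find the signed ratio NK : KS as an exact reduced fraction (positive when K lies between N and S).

NK:KS = -7/4

Set G = (0, 0), A = (1, 0), B = (0, 1); any affine frame gives the same invariant.
1. S lies on line AG with AS:SG = 3:4 ⇒ S = (4/7, 0)
2. N is the midpoint of AB ⇒ N = (1/2, 1/2)
3. K is where the line through G parallel to AN meets line NS ⇒ K = (2/3, -2/3)
K = N + t·(S−N) with t = 7/3, so NK:KS = t:(1−t) = 7/3:-4/3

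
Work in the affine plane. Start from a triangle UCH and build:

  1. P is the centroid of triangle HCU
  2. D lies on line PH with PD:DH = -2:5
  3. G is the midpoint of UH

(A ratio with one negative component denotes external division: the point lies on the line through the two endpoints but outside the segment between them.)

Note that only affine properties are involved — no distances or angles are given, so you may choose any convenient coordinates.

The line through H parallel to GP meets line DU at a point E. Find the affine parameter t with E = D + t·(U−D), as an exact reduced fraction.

t = -5

Work in coordinates with U = (0, 0), C = (1, 0), H = (0, 1).
1. P is the centroid of triangle HCU ⇒ P = (1/3, 1/3)
2. D lies on line PH with PD:DH = -2:5 ⇒ D = (5/9, -1/9)
3. G is the midpoint of UH ⇒ G = (0, 1/2)
through H parallel to GP: direction (1/3, -1/6); meets DU at E = (10/3, -2/3)
E = D + t·(U−D) with t = -5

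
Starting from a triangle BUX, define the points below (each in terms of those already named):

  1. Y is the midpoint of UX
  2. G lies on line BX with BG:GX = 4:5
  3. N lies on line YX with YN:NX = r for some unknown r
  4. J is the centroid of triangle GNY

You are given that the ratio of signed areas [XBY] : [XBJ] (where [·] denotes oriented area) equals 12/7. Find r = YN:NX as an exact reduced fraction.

Set B = (0, 0), U = (1, 0), X = (0, 1); any affine frame gives the same invariant.
1. Y is the midpoint of UX ⇒ Y = (1/2, 1/2)
2. G lies on line BX with BG:GX = 4:5 ⇒ G = (0, 4/9)
3. With YN:NX = r, write λ = r/(r+1) so N = Y + λ·(X−Y); N is affine-linear in λ
4. J is the centroid of triangle GNY ⇒ J is an affine combination of earlier points and hence also affine-linear in λ
Every point depending on N is an affine combination of N and λ-independent points, so each such coordinate is linear in λ; the λ² term in each signed area is a multiple of (X−Y)×(X−Y) = 0, so 2·[XBY] and 2·[XBJ] are each linear in λ. Evaluating at λ=0 and λ=1:
  2·[XBY] = 1/2,   2·[XBJ] = -1/6·λ + 1/3
So [XBY]:[XBJ] = (1/2) / (-1/6·λ + 1/3). Setting this equal to 12/7:
  1/2 = 12/7·(-1/6·λ + 1/3)  ⇒  λ = 1/4
Then r = λ/(1−λ) = (1/4)/(3/4) = 1/3. Check: with r = 1/3, N = (3/8, 5/8) and [XBY]:[XBJ] = 12/7 as required.

r = 1/3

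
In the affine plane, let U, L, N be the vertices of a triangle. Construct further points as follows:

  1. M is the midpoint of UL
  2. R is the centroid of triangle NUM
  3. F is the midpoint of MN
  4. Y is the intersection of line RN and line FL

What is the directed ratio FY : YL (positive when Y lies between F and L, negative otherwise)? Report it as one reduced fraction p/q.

Set U = (0, 0), L = (1, 0), N = (0, 1); any affine frame gives the same invariant.
1. M is the midpoint of UL ⇒ M = (1/2, 0)
2. R is the centroid of triangle NUM ⇒ R = (1/6, 1/3)
3. F is the midpoint of MN ⇒ F = (1/4, 1/2)
4. Y is the intersection of line RN and line FL ⇒ Y = (1/10, 3/5)
Y = F + t·(L−F) with t = -1/5, so FY:YL = t:(1−t) = -1/5:6/5

FY:YL = -1/6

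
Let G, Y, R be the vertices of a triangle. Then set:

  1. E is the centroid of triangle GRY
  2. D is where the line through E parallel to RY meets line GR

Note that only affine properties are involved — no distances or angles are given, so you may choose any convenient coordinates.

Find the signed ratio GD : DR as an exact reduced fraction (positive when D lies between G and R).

Work in coordinates with G = (0, 0), Y = (1, 0), R = (0, 1).
1. E is the centroid of triangle GRY ⇒ E = (1/3, 1/3)
2. D is where the line through E parallel to RY meets line GR ⇒ D = (0, 2/3)
D = G + t·(R−G) with t = 2/3, so GD:DR = t:(1−t) = 2/3:1/3

GD:DR = 2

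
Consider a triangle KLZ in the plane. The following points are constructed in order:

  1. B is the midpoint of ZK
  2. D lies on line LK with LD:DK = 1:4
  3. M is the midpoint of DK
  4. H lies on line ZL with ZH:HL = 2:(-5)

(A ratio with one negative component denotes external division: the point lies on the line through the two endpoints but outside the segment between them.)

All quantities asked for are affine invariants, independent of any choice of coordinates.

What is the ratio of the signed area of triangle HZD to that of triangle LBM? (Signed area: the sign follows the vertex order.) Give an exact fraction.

Work in coordinates with K = (0, 0), L = (1, 0), Z = (0, 1).
1. B is the midpoint of ZK ⇒ B = (0, 1/2)
2. D lies on line LK with LD:DK = 1:4 ⇒ D = (4/5, 0)
3. M is the midpoint of DK ⇒ M = (2/5, 0)
4. H lies on line ZL with ZH:HL = 2:(-5) ⇒ H = (-2/3, 5/3)
2·[HZD] = -2/15, 2·[LBM] = 3/10
[HZD]:[LBM] = -2/15:3/10 = -4/9

[HZD]:[LBM] = -4/9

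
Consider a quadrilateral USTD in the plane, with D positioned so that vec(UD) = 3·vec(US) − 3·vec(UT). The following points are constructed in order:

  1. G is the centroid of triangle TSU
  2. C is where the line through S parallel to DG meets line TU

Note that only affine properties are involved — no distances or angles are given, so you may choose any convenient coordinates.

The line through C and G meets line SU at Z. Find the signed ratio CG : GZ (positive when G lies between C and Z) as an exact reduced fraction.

CG:GZ = 11/4

Assign U = (0, 0), S = (1, 0), T = (0, 1), D = (3, -3) — the answer is frame-independent, so this choice is without loss of generality.
1. G is the centroid of triangle TSU ⇒ G = (1/3, 1/3)
2. C is where the line through S parallel to DG meets line TU ⇒ C = (0, 5/4)
line CG meets SU at Z = (5/11, 0)
G = C + t·(Z−C) with t = 11/15, so CG:GZ = 11/15:4/15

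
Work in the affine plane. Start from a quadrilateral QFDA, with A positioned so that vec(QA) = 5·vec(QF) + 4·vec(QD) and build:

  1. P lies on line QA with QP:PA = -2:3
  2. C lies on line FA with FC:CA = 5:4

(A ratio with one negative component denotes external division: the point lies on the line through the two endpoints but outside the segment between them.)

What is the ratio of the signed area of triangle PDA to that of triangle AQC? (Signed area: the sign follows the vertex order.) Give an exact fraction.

[PDA]:[AQC] = -135/16

Choose coordinates Q = (0, 0), F = (1, 0), D = (0, 1), A = (5, 4).
1. P lies on line QA with QP:PA = -2:3 ⇒ P = (-10, -8)
2. C lies on line FA with FC:CA = 5:4 ⇒ C = (29/9, 20/9)
2·[PDA] = -15, 2·[AQC] = 16/9
[PDA]:[AQC] = -15:16/9 = -135/16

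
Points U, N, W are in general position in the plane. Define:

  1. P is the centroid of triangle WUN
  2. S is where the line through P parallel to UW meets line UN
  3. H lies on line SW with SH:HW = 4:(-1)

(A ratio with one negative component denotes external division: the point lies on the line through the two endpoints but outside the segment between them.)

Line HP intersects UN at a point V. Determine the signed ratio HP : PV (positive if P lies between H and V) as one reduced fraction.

HP:PV = 3

Choose coordinates U = (0, 0), N = (1, 0), W = (0, 1).
1. P is the centroid of triangle WUN ⇒ P = (1/3, 1/3)
2. S is where the line through P parallel to UW meets line UN ⇒ S = (1/3, 0)
3. H lies on line SW with SH:HW = 4:(-1) ⇒ H = (-1/9, 4/3)
line HP meets UN at V = (13/27, 0)
P = H + t·(V−H) with t = 3/4, so HP:PV = 3/4:1/4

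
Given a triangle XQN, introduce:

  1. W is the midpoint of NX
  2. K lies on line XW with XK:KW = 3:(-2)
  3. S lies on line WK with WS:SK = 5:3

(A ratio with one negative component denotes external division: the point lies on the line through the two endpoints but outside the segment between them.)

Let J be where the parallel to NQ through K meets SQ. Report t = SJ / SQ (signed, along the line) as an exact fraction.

Set X = (0, 0), Q = (1, 0), N = (0, 1); any affine frame gives the same invariant.
1. W is the midpoint of NX ⇒ W = (0, 1/2)
2. K lies on line XW with XK:KW = 3:(-2) ⇒ K = (0, 3/2)
3. S lies on line WK with WS:SK = 5:3 ⇒ S = (0, 9/8)
through K parallel to NQ: direction (1, -1); meets SQ at J = (-3, 9/2)
J = S + t·(Q−S) with t = -3

t = -3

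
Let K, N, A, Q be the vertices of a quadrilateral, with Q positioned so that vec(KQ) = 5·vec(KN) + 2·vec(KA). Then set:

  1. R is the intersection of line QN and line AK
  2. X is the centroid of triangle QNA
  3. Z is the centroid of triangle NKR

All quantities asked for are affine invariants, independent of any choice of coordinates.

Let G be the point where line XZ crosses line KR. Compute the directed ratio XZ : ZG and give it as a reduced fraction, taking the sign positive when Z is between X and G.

Work in coordinates with K = (0, 0), N = (1, 0), A = (0, 1), Q = (5, 2).
1. R is the intersection of line QN and line AK ⇒ R = (0, -1/2)
2. X is the centroid of triangle QNA ⇒ X = (2, 1)
3. Z is the centroid of triangle NKR ⇒ Z = (1/3, -1/6)
line XZ meets KR at G = (0, -2/5)
Z = X + t·(G−X) with t = 5/6, so XZ:ZG = 5/6:1/6

XZ:ZG = 5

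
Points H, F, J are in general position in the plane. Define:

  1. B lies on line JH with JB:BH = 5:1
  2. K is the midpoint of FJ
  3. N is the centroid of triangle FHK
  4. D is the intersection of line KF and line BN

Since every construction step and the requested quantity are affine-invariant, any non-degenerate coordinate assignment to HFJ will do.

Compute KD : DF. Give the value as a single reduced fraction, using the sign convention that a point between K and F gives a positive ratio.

KD:DF = 2

Work in coordinates with H = (0, 0), F = (1, 0), J = (0, 1).
1. B lies on line JH with JB:BH = 5:1 ⇒ B = (0, 1/6)
2. K is the midpoint of FJ ⇒ K = (1/2, 1/2)
3. N is the centroid of triangle FHK ⇒ N = (1/2, 1/6)
4. D is the intersection of line KF and line BN ⇒ D = (5/6, 1/6)
D = K + t·(F−K) with t = 2/3, so KD:DF = t:(1−t) = 2/3:1/3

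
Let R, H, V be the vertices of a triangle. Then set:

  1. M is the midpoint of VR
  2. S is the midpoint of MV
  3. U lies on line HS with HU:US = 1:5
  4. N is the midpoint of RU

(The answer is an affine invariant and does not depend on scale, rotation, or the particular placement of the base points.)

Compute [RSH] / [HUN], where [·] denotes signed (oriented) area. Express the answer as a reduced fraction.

[RSH]:[HUN] = -12

Work in coordinates with R = (0, 0), H = (1, 0), V = (0, 1).
1. M is the midpoint of VR ⇒ M = (0, 1/2)
2. S is the midpoint of MV ⇒ S = (0, 3/4)
3. U lies on line HS with HU:US = 1:5 ⇒ U = (5/6, 1/8)
4. N is the midpoint of RU ⇒ N = (5/12, 1/16)
2·[RSH] = -3/4, 2·[HUN] = 1/16
[RSH]:[HUN] = -3/4:1/16 = -12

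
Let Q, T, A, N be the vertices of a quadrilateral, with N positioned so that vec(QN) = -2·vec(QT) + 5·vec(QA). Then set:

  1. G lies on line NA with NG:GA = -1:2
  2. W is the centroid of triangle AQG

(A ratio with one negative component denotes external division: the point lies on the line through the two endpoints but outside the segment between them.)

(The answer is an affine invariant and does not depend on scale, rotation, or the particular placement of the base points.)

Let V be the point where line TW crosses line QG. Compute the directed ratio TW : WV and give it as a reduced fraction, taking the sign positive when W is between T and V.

TW:WV = 23/4

Work in coordinates with Q = (0, 0), T = (1, 0), A = (0, 1), N = (-2, 5).
1. G lies on line NA with NG:GA = -1:2 ⇒ G = (-4, 9)
2. W is the centroid of triangle AQG ⇒ W = (-4/3, 10/3)
line TW meets QG at V = (-40/23, 90/23)
W = T + t·(V−T) with t = 23/27, so TW:WV = 23/27:4/27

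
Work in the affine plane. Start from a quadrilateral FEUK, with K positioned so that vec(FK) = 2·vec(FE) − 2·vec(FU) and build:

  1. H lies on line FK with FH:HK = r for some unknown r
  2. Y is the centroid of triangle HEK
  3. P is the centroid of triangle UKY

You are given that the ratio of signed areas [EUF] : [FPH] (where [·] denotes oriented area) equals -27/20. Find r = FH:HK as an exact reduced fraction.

r = 5

Choose coordinates F = (0, 0), E = (1, 0), U = (0, 1), K = (2, -2).
1. With FH:HK = r, write λ = r/(r+1) so H = F + λ·(K−F); H is affine-linear in λ
2. Y is the centroid of triangle HEK ⇒ Y is an affine combination of earlier points and hence also affine-linear in λ
3. P is the centroid of triangle UKY ⇒ P is an affine combination of earlier points and hence also affine-linear in λ
Every point depending on H is an affine combination of H and λ-independent points, so each such coordinate is linear in λ; the λ² term in each signed area is a multiple of (K−F)×(K−F) = 0, so 2·[EUF] and 2·[FPH] are each linear in λ. Evaluating at λ=0 and λ=1:
  2·[EUF] = 1,   2·[FPH] = -8/9·λ
So [EUF]:[FPH] = (1) / (-8/9·λ). Setting this equal to -27/20:
  1 = -27/20·(-8/9·λ)  ⇒  λ = 5/6
Then r = λ/(1−λ) = (5/6)/(1/6) = 5. Check: with r = 5, H = (5/3, -5/3) and [EUF]:[FPH] = -27/20 as required.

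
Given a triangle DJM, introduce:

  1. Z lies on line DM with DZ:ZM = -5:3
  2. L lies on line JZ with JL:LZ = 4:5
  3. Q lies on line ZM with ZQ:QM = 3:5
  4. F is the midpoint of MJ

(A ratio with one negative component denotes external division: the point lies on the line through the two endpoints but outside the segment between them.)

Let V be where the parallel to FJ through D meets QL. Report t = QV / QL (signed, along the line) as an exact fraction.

Work in coordinates with D = (0, 0), J = (1, 0), M = (0, 1).
1. Z lies on line DM with DZ:ZM = -5:3 ⇒ Z = (0, 5/2)
2. L lies on line JZ with JL:LZ = 4:5 ⇒ L = (5/9, 10/9)
3. Q lies on line ZM with ZQ:QM = 3:5 ⇒ Q = (0, 31/16)
4. F is the midpoint of MJ ⇒ F = (1/2, 1/2)
through D parallel to FJ: direction (1/2, -1/2); meets QL at V = (155/39, -155/39)
V = Q + t·(L−Q) with t = 93/13

t = 93/13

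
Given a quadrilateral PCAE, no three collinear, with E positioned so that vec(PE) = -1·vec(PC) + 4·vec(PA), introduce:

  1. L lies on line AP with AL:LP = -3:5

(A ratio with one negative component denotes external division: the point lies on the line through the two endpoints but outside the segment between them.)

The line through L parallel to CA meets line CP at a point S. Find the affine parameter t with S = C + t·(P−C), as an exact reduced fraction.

t = -3/2

Set P = (0, 0), C = (1, 0), A = (0, 1), E = (-1, 4); any affine frame gives the same invariant.
1. L lies on line AP with AL:LP = -3:5 ⇒ L = (0, 5/2)
through L parallel to CA: direction (-1, 1); meets CP at S = (5/2, 0)
S = C + t·(P−C) with t = -3/2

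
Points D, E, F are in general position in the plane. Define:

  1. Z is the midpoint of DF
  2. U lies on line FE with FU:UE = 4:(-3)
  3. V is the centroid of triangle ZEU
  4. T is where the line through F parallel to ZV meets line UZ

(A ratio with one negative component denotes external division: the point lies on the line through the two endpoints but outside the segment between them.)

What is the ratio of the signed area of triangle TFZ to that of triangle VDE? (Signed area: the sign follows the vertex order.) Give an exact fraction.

[TFZ]:[VDE] = 4

Assign D = (0, 0), E = (1, 0), F = (0, 1) — the answer is frame-independent, so this choice is without loss of generality.
1. Z is the midpoint of DF ⇒ Z = (0, 1/2)
2. U lies on line FE with FU:UE = 4:(-3) ⇒ U = (4, -3)
3. V is the centroid of triangle ZEU ⇒ V = (5/3, -5/6)
4. T is where the line through F parallel to ZV meets line UZ ⇒ T = (-20/3, 19/3)
2·[TFZ] = -10/3, 2·[VDE] = -5/6
[TFZ]:[VDE] = -10/3:-5/6 = 4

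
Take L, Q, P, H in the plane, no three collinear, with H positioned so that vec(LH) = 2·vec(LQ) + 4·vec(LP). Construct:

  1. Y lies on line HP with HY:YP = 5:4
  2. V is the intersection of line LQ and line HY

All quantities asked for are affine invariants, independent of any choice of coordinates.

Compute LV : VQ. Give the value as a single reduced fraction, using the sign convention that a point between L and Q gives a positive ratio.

Work in coordinates with L = (0, 0), Q = (1, 0), P = (0, 1), H = (2, 4).
1. Y lies on line HP with HY:YP = 5:4 ⇒ Y = (8/9, 7/3)
2. V is the intersection of line LQ and line HY ⇒ V = (-2/3, 0)
V = L + t·(Q−L) with t = -2/3, so LV:VQ = t:(1−t) = -2/3:5/3

LV:VQ = -2/5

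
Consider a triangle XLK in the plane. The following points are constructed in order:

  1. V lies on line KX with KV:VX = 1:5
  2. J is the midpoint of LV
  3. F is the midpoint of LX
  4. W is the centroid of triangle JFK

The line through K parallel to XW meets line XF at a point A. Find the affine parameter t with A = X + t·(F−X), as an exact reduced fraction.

Set X = (0, 0), L = (1, 0), K = (0, 1); any affine frame gives the same invariant.
1. V lies on line KX with KV:VX = 1:5 ⇒ V = (0, 5/6)
2. J is the midpoint of LV ⇒ J = (1/2, 5/12)
3. F is the midpoint of LX ⇒ F = (1/2, 0)
4. W is the centroid of triangle JFK ⇒ W = (1/3, 17/36)
through K parallel to XW: direction (1/3, 17/36); meets XF at A = (-12/17, 0)
A = X + t·(F−X) with t = -24/17

t = -24/17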